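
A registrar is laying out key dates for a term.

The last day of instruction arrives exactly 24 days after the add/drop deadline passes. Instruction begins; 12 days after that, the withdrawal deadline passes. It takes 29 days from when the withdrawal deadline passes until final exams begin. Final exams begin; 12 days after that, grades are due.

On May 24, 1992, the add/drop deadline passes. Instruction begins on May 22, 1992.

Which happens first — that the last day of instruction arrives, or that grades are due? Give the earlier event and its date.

The add/drop deadline passes: May 24, 1992.
The last day of instruction arrives: May 24, 1992 + 24 days = Jun 17, 1992.
Instruction begins: May 22, 1992.
The withdrawal deadline passes: May 22, 1992 + 12 days = Jun 3, 1992.
Final exams begin: Jun 3, 1992 + 29 days = Jul 2, 1992.
Grades are due: Jul 2, 1992 + 12 days = Jul 14, 1992.
Comparing: the last day of instruction arrives on Jun 17, 1992 vs grades are due on Jul 14, 1992. Earlier: the last day of instruction arrives.

The last day of instruction arrives — Jun 17, 1992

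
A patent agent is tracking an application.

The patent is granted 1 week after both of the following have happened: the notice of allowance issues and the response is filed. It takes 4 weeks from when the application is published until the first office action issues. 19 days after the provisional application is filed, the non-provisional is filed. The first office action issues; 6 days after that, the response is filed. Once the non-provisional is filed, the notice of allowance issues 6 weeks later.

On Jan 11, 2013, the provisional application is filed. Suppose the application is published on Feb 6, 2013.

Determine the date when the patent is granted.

Mar 20, 2013

The provisional application is filed: Jan 11, 2013.
The non-provisional is filed: Jan 11, 2013 + 19 days = Jan 30, 2013.
The notice of allowance issues: Jan 30, 2013 + 6 weeks = Mar 13, 2013.
The application is published: Feb 6, 2013.
The first office action issues: Feb 6, 2013 + 4 weeks = Mar 6, 2013.
The response is filed: Mar 6, 2013 + 6 days = Mar 12, 2013.
Both prerequisites met — the notice of allowance issues (Mar 13, 2013), the response is filed (Mar 12, 2013); the later is Mar 13, 2013.
The patent is granted: Mar 13, 2013 + 1 week = Mar 20, 2013.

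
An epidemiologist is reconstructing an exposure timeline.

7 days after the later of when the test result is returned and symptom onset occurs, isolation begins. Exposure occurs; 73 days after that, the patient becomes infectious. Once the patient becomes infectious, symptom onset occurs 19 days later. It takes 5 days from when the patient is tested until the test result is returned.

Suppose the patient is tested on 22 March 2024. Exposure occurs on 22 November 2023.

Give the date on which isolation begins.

The patient is tested: Mar 22, 2024.
The test result is returned: Mar 22, 2024 + 5 days = Mar 27, 2024.
Exposure occurs: Nov 22, 2023.
The patient becomes infectious: Nov 22, 2023 + 73 days = Feb 3, 2024.
Symptom onset occurs: Feb 3, 2024 + 19 days = Feb 22, 2024.
Both prerequisites met — the test result is returned (Mar 27, 2024), symptom onset occurs (Feb 22, 2024); the later is Mar 27, 2024.
Isolation begins: Mar 27, 2024 + 7 days = Apr 3, 2024.

3 April 2024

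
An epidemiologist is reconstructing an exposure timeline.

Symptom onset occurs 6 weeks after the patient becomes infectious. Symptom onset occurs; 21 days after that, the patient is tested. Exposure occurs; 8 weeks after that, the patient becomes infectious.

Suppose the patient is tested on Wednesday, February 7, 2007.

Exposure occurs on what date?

The patient is tested: Feb 7, 2007.
Symptom onset occurs: Feb 7, 2007 − 21 days = Jan 17, 2007.
The patient becomes infectious: Jan 17, 2007 − 6 weeks = Dec 6, 2006.
Exposure occurs: Dec 6, 2006 − 8 weeks = Oct 11, 2006.

Wednesday, October 11, 2006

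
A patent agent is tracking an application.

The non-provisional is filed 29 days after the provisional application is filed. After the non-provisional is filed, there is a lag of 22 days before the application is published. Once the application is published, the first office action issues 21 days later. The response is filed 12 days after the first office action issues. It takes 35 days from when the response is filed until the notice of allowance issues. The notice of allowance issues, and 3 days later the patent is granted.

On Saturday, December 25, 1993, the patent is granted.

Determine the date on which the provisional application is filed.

Wednesday, August 25, 1993

The patent is granted: Dec 25, 1993.
The notice of allowance issues: Dec 25, 1993 − 3 days = Dec 22, 1993.
The response is filed: Dec 22, 1993 − 35 days = Nov 17, 1993.
The first office action issues: Nov 17, 1993 − 12 days = Nov 5, 1993.
The application is published: Nov 5, 1993 − 21 days = Oct 15, 1993.
The non-provisional is filed: Oct 15, 1993 − 22 days = Sep 23, 1993.
The provisional application is filed: Sep 23, 1993 − 29 days = Aug 25, 1993.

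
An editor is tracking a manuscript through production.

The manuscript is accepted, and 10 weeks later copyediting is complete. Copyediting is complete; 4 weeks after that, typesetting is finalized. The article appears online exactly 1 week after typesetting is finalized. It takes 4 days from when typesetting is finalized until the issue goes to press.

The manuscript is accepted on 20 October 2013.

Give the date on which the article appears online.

2 February 2014

The manuscript is accepted: Oct 20, 2013.
Copyediting is complete: Oct 20, 2013 + 10 weeks = Dec 29, 2013.
Typesetting is finalized: Dec 29, 2013 + 4 weeks = Jan 26, 2014.
The article appears online: Jan 26, 2014 + 1 week = Feb 2, 2014.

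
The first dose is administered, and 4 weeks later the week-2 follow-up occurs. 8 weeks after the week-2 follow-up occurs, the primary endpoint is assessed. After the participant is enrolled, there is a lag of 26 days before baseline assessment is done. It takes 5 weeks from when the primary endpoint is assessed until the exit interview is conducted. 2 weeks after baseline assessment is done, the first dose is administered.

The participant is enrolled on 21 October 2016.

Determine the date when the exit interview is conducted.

The participant is enrolled: Oct 21, 2016.
Baseline assessment is done: Oct 21, 2016 + 26 days = Nov 16, 2016.
The first dose is administered: Nov 16, 2016 + 2 weeks = Nov 30, 2016.
The week-2 follow-up occurs: Nov 30, 2016 + 4 weeks = Dec 28, 2016.
The primary endpoint is assessed: Dec 28, 2016 + 8 weeks = Feb 22, 2017.
The exit interview is conducted: Feb 22, 2017 + 5 weeks = Mar 29, 2017.

29 March 2017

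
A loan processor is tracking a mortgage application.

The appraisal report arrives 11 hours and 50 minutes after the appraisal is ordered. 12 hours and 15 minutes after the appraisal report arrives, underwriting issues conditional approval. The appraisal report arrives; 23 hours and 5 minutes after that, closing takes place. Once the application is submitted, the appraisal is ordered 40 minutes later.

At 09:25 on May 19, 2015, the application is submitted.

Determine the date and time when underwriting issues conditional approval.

The application is submitted: 09:25 May 19, 2015.
The appraisal is ordered: 09:25 May 19, 2015 + 40m = 10:05 May 19, 2015.
The appraisal report arrives: 10:05 May 19, 2015 + 11h50m = 21:55 May 19, 2015.
Underwriting issues conditional approval: 21:55 May 19, 2015 + 12h15m = 10:10 May 20, 2015.

10:10 on May 20, 2015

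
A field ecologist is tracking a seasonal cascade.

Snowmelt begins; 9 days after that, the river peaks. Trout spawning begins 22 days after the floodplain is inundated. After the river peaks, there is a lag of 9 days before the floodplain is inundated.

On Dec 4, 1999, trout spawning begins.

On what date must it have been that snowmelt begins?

Oct 25, 1999

Trout spawning begins: Dec 4, 1999.
The floodplain is inundated: Dec 4, 1999 − 22 days = Nov 12, 1999.
The river peaks: Nov 12, 1999 − 9 days = Nov 3, 1999.
Snowmelt begins: Nov 3, 1999 − 9 days = Oct 25, 1999.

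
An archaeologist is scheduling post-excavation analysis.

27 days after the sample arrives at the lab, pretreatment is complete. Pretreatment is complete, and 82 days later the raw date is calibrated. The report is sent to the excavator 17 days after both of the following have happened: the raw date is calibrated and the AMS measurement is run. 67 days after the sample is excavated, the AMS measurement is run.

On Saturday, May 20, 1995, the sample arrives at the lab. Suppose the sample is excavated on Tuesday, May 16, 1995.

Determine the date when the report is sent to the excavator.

Saturday, September 23, 1995

The sample arrives at the lab: May 20, 1995.
Pretreatment is complete: May 20, 1995 + 27 days = Jun 16, 1995.
The raw date is calibrated: Jun 16, 1995 + 82 days = Sep 6, 1995.
The sample is excavated: May 16, 1995.
The AMS measurement is run: May 16, 1995 + 67 days = Jul 22, 1995.
Both prerequisites met — the raw date is calibrated (Sep 6, 1995), the AMS measurement is run (Jul 22, 1995); the later is Sep 6, 1995.
The report is sent to the excavator: Sep 6, 1995 + 17 days = Sep 23, 1995.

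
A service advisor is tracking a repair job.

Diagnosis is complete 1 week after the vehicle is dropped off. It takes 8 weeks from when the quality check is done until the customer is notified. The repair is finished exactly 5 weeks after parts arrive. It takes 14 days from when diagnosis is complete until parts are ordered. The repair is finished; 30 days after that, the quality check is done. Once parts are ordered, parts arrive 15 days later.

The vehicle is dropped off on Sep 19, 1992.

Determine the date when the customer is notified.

The vehicle is dropped off: Sep 19, 1992.
Diagnosis is complete: Sep 19, 1992 + 1 week = Sep 26, 1992.
Parts are ordered: Sep 26, 1992 + 14 days = Oct 10, 1992.
Parts arrive: Oct 10, 1992 + 15 days = Oct 25, 1992.
The repair is finished: Oct 25, 1992 + 5 weeks = Nov 29, 1992.
The quality check is done: Nov 29, 1992 + 30 days = Dec 29, 1992.
The customer is notified: Dec 29, 1992 + 8 weeks = Feb 23, 1993.

Feb 23, 1993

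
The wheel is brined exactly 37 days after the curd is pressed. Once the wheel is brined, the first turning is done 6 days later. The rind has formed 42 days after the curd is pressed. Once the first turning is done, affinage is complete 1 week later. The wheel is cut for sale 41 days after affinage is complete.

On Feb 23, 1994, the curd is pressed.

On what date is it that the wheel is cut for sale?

May 25, 1994

The curd is pressed: Feb 23, 1994.
The wheel is brined: Feb 23, 1994 + 37 days = Apr 1, 1994.
The first turning is done: Apr 1, 1994 + 6 days = Apr 7, 1994.
Affinage is complete: Apr 7, 1994 + 1 week = Apr 14, 1994.
The wheel is cut for sale: Apr 14, 1994 + 41 days = May 25, 1994.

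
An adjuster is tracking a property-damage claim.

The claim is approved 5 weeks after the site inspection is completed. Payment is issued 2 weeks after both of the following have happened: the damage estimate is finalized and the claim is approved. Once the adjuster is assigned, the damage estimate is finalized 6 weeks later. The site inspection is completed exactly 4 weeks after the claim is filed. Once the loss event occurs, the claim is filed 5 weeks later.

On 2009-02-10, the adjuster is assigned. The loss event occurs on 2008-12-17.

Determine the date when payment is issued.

2009-04-08

The adjuster is assigned: Feb 10, 2009.
The damage estimate is finalized: Feb 10, 2009 + 6 weeks = Mar 24, 2009.
The loss event occurs: Dec 17, 2008.
The claim is filed: Dec 17, 2008 + 5 weeks = Jan 21, 2009.
The site inspection is completed: Jan 21, 2009 + 4 weeks = Feb 18, 2009.
The claim is approved: Feb 18, 2009 + 5 weeks = Mar 25, 2009.
Both prerequisites met — the damage estimate is finalized (Mar 24, 2009), the claim is approved (Mar 25, 2009); the later is Mar 25, 2009.
Payment is issued: Mar 25, 2009 + 2 weeks = Apr 8, 2009.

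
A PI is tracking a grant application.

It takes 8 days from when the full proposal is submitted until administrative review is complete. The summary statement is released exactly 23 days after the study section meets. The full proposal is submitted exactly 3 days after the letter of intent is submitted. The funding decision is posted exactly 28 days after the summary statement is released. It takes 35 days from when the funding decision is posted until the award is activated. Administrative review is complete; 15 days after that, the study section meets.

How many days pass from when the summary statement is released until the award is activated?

Causal path: the summary statement is released → the funding decision is posted → the award is activated.
Total delay along the path: 28 + 35 = 63 days.

63 days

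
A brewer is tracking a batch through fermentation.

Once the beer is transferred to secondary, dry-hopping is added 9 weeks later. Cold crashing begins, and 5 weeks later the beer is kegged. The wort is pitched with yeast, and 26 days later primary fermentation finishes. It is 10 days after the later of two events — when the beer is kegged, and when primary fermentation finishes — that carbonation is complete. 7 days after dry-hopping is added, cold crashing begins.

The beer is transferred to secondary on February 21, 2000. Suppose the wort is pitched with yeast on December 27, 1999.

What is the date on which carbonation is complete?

The beer is transferred to secondary: Feb 21, 2000.
Dry-hopping is added: Feb 21, 2000 + 9 weeks = Apr 24, 2000.
Cold crashing begins: Apr 24, 2000 + 7 days = May 1, 2000.
The beer is kegged: May 1, 2000 + 5 weeks = Jun 5, 2000.
The wort is pitched with yeast: Dec 27, 1999.
Primary fermentation finishes: Dec 27, 1999 + 26 days = Jan 22, 2000.
Both prerequisites met — the beer is kegged (Jun 5, 2000), primary fermentation finishes (Jan 22, 2000); the later is Jun 5, 2000.
Carbonation is complete: Jun 5, 2000 + 10 days = Jun 15, 2000.

June 15, 2000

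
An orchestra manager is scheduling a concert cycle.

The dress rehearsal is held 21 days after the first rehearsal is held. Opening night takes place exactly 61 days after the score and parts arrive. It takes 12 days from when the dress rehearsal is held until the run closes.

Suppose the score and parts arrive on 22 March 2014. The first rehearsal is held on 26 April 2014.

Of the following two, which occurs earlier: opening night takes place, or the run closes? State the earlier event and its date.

The score and parts arrive: Mar 22, 2014.
Opening night takes place: Mar 22, 2014 + 61 days = May 22, 2014.
The first rehearsal is held: Apr 26, 2014.
The dress rehearsal is held: Apr 26, 2014 + 21 days = May 17, 2014.
The run closes: May 17, 2014 + 12 days = May 29, 2014.
Comparing: opening night takes place on May 22, 2014 vs the run closes on May 29, 2014. Earlier: opening night takes place.

Opening night takes place — 22 May 2014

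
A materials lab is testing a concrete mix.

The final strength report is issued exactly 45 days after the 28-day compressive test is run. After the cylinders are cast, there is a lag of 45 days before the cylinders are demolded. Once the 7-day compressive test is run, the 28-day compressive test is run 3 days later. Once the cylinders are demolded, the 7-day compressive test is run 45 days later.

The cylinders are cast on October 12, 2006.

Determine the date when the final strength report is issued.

February 27, 2007

The cylinders are cast: Oct 12, 2006.
The cylinders are demolded: Oct 12, 2006 + 45 days = Nov 26, 2006.
The 7-day compressive test is run: Nov 26, 2006 + 45 days = Jan 10, 2007.
The 28-day compressive test is run: Jan 10, 2007 + 3 days = Jan 13, 2007.
The final strength report is issued: Jan 13, 2007 + 45 days = Feb 27, 2007.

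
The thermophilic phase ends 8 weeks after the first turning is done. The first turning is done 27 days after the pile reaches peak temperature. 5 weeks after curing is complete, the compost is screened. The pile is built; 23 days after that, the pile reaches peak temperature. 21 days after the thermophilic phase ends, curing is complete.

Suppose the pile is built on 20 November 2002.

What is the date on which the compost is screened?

The pile is built: Nov 20, 2002.
The pile reaches peak temperature: Nov 20, 2002 + 23 days = Dec 13, 2002.
The first turning is done: Dec 13, 2002 + 27 days = Jan 9, 2003.
The thermophilic phase ends: Jan 9, 2003 + 8 weeks = Mar 6, 2003.
Curing is complete: Mar 6, 2003 + 21 days = Mar 27, 2003.
The compost is screened: Mar 27, 2003 + 5 weeks = May 1, 2003.

1 May 2003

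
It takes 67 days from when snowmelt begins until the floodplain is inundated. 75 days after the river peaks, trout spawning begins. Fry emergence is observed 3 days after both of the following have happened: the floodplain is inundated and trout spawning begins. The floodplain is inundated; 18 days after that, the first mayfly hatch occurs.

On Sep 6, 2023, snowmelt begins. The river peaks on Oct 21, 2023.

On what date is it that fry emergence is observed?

Snowmelt begins: Sep 6, 2023.
The floodplain is inundated: Sep 6, 2023 + 67 days = Nov 12, 2023.
The river peaks: Oct 21, 2023.
Trout spawning begins: Oct 21, 2023 + 75 days = Jan 4, 2024.
Both prerequisites met — the floodplain is inundated (Nov 12, 2023), trout spawning begins (Jan 4, 2024); the later is Jan 4, 2024.
Fry emergence is observed: Jan 4, 2024 + 3 days = Jan 7, 2024.

Jan 7, 2024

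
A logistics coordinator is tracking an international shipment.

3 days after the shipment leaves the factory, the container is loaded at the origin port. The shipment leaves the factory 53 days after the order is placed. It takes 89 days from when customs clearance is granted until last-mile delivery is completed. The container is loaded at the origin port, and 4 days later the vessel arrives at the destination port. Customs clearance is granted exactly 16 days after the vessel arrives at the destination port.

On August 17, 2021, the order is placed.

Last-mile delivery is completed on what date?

January 29, 2022

The order is placed: Aug 17, 2021.
The shipment leaves the factory: Aug 17, 2021 + 53 days = Oct 9, 2021.
The container is loaded at the origin port: Oct 9, 2021 + 3 days = Oct 12, 2021.
The vessel arrives at the destination port: Oct 12, 2021 + 4 days = Oct 16, 2021.
Customs clearance is granted: Oct 16, 2021 + 16 days = Nov 1, 2021.
Last-mile delivery is completed: Nov 1, 2021 + 89 days = Jan 29, 2022.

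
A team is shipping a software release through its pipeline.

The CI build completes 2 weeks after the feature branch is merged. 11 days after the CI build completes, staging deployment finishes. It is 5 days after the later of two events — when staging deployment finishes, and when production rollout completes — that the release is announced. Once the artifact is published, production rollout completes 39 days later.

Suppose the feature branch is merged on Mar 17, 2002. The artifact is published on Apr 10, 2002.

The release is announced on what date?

The feature branch is merged: Mar 17, 2002.
The CI build completes: Mar 17, 2002 + 2 weeks = Mar 31, 2002.
Staging deployment finishes: Mar 31, 2002 + 11 days = Apr 11, 2002.
The artifact is published: Apr 10, 2002.
Production rollout completes: Apr 10, 2002 + 39 days = May 19, 2002.
Both prerequisites met — staging deployment finishes (Apr 11, 2002), production rollout completes (May 19, 2002); the later is May 19, 2002.
The release is announced: May 19, 2002 + 5 days = May 24, 2002.

May 24, 2002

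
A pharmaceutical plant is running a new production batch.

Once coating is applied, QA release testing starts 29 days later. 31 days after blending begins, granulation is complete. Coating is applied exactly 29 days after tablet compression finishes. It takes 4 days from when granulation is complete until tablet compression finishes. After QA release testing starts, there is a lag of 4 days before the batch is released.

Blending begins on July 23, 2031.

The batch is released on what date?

Blending begins: Jul 23, 2031.
Granulation is complete: Jul 23, 2031 + 31 days = Aug 23, 2031.
Tablet compression finishes: Aug 23, 2031 + 4 days = Aug 27, 2031.
Coating is applied: Aug 27, 2031 + 29 days = Sep 25, 2031.
QA release testing starts: Sep 25, 2031 + 29 days = Oct 24, 2031.
The batch is released: Oct 24, 2031 + 4 days = Oct 28, 2031.

October 28, 2031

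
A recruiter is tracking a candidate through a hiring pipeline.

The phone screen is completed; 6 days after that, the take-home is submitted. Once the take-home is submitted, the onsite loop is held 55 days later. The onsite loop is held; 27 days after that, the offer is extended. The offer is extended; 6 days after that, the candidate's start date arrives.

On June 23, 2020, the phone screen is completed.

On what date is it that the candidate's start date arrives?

The phone screen is completed: Jun 23, 2020.
The take-home is submitted: Jun 23, 2020 + 6 days = Jun 29, 2020.
The onsite loop is held: Jun 29, 2020 + 55 days = Aug 23, 2020.
The offer is extended: Aug 23, 2020 + 27 days = Sep 19, 2020.
The candidate's start date arrives: Sep 19, 2020 + 6 days = Sep 25, 2020.

September 25, 2020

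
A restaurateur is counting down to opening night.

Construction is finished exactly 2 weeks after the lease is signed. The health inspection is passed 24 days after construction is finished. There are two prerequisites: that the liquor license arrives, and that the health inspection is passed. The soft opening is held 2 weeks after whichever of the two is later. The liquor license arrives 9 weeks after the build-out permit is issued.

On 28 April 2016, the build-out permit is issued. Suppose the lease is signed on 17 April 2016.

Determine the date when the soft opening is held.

14 July 2016

The build-out permit is issued: Apr 28, 2016.
The liquor license arrives: Apr 28, 2016 + 9 weeks = Jun 30, 2016.
The lease is signed: Apr 17, 2016.
Construction is finished: Apr 17, 2016 + 2 weeks = May 1, 2016.
The health inspection is passed: May 1, 2016 + 24 days = May 25, 2016.
Both prerequisites met — the liquor license arrives (Jun 30, 2016), the health inspection is passed (May 25, 2016); the later is Jun 30, 2016.
The soft opening is held: Jun 30, 2016 + 2 weeks = Jul 14, 2016.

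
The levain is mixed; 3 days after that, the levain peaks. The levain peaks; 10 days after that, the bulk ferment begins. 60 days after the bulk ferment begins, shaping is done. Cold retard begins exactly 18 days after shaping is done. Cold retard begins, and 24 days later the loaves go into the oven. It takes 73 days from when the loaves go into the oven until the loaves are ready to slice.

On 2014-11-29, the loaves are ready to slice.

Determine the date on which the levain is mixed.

2014-05-25

The loaves are ready to slice: Nov 29, 2014.
The loaves go into the oven: Nov 29, 2014 − 73 days = Sep 17, 2014.
Cold retard begins: Sep 17, 2014 − 24 days = Aug 24, 2014.
Shaping is done: Aug 24, 2014 − 18 days = Aug 6, 2014.
The bulk ferment begins: Aug 6, 2014 − 60 days = Jun 7, 2014.
The levain peaks: Jun 7, 2014 − 10 days = May 28, 2014.
The levain is mixed: May 28, 2014 − 3 days = May 25, 2014.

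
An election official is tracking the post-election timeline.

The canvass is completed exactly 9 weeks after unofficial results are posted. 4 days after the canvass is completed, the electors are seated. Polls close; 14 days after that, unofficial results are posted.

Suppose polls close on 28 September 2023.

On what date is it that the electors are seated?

18 December 2023

Polls close: Sep 28, 2023.
Unofficial results are posted: Sep 28, 2023 + 14 days = Oct 12, 2023.
The canvass is completed: Oct 12, 2023 + 9 weeks = Dec 14, 2023.
The electors are seated: Dec 14, 2023 + 4 days = Dec 18, 2023.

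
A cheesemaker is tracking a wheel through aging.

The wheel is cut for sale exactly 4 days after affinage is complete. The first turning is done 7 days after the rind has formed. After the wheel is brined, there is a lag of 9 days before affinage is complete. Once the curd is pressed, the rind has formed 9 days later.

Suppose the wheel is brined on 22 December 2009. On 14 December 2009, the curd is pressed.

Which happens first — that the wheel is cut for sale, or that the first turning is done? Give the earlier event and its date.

The wheel is brined: Dec 22, 2009.
Affinage is complete: Dec 22, 2009 + 9 days = Dec 31, 2009.
The wheel is cut for sale: Dec 31, 2009 + 4 days = Jan 4, 2010.
The curd is pressed: Dec 14, 2009.
The rind has formed: Dec 14, 2009 + 9 days = Dec 23, 2009.
The first turning is done: Dec 23, 2009 + 7 days = Dec 30, 2009.
Comparing: the wheel is cut for sale on Jan 4, 2010 vs the first turning is done on Dec 30, 2009. Earlier: the first turning is done.

The first turning is done — 30 December 2009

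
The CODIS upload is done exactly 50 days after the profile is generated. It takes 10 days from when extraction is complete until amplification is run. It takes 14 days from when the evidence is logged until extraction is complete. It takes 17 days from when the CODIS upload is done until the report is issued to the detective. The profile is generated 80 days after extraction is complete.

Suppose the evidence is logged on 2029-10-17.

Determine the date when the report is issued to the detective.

The evidence is logged: Oct 17, 2029.
Extraction is complete: Oct 17, 2029 + 14 days = Oct 31, 2029.
The profile is generated: Oct 31, 2029 + 80 days = Jan 19, 2030.
The CODIS upload is done: Jan 19, 2030 + 50 days = Mar 10, 2030.
The report is issued to the detective: Mar 10, 2030 + 17 days = Mar 27, 2030.

2030-03-27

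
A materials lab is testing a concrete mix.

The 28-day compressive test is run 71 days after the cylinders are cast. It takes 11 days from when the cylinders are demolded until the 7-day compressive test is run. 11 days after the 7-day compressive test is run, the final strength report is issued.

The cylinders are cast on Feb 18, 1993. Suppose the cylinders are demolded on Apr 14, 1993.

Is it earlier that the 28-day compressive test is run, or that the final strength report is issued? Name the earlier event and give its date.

The 28-day compressive test is run — Apr 30, 1993

The cylinders are cast: Feb 18, 1993.
The 28-day compressive test is run: Feb 18, 1993 + 71 days = Apr 30, 1993.
The cylinders are demolded: Apr 14, 1993.
The 7-day compressive test is run: Apr 14, 1993 + 11 days = Apr 25, 1993.
The final strength report is issued: Apr 25, 1993 + 11 days = May 6, 1993.
Comparing: the 28-day compressive test is run on Apr 30, 1993 vs the final strength report is issued on May 6, 1993. Earlier: the 28-day compressive test is run.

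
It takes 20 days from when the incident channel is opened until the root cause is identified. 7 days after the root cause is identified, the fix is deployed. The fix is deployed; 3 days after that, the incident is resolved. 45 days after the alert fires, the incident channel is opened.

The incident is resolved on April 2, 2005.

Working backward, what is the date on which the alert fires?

January 17, 2005

The incident is resolved: Apr 2, 2005.
The fix is deployed: Apr 2, 2005 − 3 days = Mar 30, 2005.
The root cause is identified: Mar 30, 2005 − 7 days = Mar 23, 2005.
The incident channel is opened: Mar 23, 2005 − 20 days = Mar 3, 2005.
The alert fires: Mar 3, 2005 − 45 days = Jan 17, 2005.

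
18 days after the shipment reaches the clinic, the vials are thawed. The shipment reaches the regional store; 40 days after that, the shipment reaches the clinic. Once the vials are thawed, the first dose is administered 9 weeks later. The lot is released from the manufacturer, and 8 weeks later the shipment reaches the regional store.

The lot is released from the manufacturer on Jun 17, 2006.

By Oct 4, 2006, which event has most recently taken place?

The lot is released from the manufacturer: Jun 17, 2006.
The shipment reaches the regional store: Jun 17, 2006 + 8 weeks = Aug 12, 2006.
The shipment reaches the clinic: Aug 12, 2006 + 40 days = Sep 21, 2006.
The vials are thawed: Sep 21, 2006 + 18 days = Oct 9, 2006.
The first dose is administered: Oct 9, 2006 + 9 weeks = Dec 11, 2006.
Oct 4, 2006 falls between when the shipment reaches the clinic (Sep 21, 2006) and when the vials are thawed (Oct 9, 2006).

The shipment reaches the clinic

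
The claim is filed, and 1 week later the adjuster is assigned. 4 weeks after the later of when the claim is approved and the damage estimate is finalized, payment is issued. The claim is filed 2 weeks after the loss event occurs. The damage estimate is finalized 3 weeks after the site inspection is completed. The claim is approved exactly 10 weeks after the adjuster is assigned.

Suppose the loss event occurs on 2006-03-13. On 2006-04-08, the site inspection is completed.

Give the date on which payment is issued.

2006-07-10

The loss event occurs: Mar 13, 2006.
The claim is filed: Mar 13, 2006 + 2 weeks = Mar 27, 2006.
The adjuster is assigned: Mar 27, 2006 + 1 week = Apr 3, 2006.
The claim is approved: Apr 3, 2006 + 10 weeks = Jun 12, 2006.
The site inspection is completed: Apr 8, 2006.
The damage estimate is finalized: Apr 8, 2006 + 3 weeks = Apr 29, 2006.
Both prerequisites met — the claim is approved (Jun 12, 2006), the damage estimate is finalized (Apr 29, 2006); the later is Jun 12, 2006.
Payment is issued: Jun 12, 2006 + 4 weeks = Jul 10, 2006.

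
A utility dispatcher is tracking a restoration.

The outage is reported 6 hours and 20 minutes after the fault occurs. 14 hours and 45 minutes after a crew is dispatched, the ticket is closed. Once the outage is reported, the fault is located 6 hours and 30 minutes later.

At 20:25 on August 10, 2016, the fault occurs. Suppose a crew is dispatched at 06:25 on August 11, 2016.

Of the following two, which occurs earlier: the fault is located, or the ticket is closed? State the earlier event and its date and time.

The fault is located — 09:15 on August 11, 2016

The fault occurs: 20:25 Aug 10, 2016.
The outage is reported: 20:25 Aug 10, 2016 + 6h20m = 02:45 Aug 11, 2016.
The fault is located: 02:45 Aug 11, 2016 + 6h30m = 09:15 Aug 11, 2016.
A crew is dispatched: 06:25 Aug 11, 2016.
The ticket is closed: 06:25 Aug 11, 2016 + 14h45m = 21:10 Aug 11, 2016.
Comparing: the fault is located at 09:15 Aug 11, 2016 vs the ticket is closed at 21:10 Aug 11, 2016. Earlier: the fault is located.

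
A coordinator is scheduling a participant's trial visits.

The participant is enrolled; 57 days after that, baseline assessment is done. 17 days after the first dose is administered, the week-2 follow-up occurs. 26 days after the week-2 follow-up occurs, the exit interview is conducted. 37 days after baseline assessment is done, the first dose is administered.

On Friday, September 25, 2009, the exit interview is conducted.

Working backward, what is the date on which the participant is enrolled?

The exit interview is conducted: Sep 25, 2009.
The week-2 follow-up occurs: Sep 25, 2009 − 26 days = Aug 30, 2009.
The first dose is administered: Aug 30, 2009 − 17 days = Aug 13, 2009.
Baseline assessment is done: Aug 13, 2009 − 37 days = Jul 7, 2009.
The participant is enrolled: Jul 7, 2009 − 57 days = May 11, 2009.

Monday, May 11, 2009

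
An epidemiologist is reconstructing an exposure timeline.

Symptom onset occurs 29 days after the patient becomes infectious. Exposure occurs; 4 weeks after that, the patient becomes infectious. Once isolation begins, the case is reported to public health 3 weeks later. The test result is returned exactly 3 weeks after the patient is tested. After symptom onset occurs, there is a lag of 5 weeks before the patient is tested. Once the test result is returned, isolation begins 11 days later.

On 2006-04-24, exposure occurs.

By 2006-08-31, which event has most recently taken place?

Isolation begins

Exposure occurs: Apr 24, 2006.
The patient becomes infectious: Apr 24, 2006 + 4 weeks = May 22, 2006.
Symptom onset occurs: May 22, 2006 + 29 days = Jun 20, 2006.
The patient is tested: Jun 20, 2006 + 5 weeks = Jul 25, 2006.
The test result is returned: Jul 25, 2006 + 3 weeks = Aug 15, 2006.
Isolation begins: Aug 15, 2006 + 11 days = Aug 26, 2006.
The case is reported to public health: Aug 26, 2006 + 3 weeks = Sep 16, 2006.
Aug 31, 2006 falls between when isolation begins (Aug 26, 2006) and when the case is reported to public health (Sep 16, 2006).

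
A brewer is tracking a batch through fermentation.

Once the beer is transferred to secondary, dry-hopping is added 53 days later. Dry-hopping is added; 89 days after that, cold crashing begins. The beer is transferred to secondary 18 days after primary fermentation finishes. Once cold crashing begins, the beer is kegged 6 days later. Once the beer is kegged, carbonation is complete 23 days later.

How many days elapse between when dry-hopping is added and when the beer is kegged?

Causal path: dry-hopping is added → cold crashing begins → the beer is kegged.
Total delay along the path: 89 + 6 = 95 days.

95 days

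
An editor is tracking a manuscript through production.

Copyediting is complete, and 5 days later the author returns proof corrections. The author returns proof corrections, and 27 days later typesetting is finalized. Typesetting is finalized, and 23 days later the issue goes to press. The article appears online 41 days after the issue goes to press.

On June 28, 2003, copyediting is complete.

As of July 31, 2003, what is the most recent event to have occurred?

Typesetting is finalized

Copyediting is complete: Jun 28, 2003.
The author returns proof corrections: Jun 28, 2003 + 5 days = Jul 3, 2003.
Typesetting is finalized: Jul 3, 2003 + 27 days = Jul 30, 2003.
The issue goes to press: Jul 30, 2003 + 23 days = Aug 22, 2003.
The article appears online: Aug 22, 2003 + 41 days = Oct 2, 2003.
Jul 31, 2003 falls between when typesetting is finalized (Jul 30, 2003) and when the issue goes to press (Aug 22, 2003).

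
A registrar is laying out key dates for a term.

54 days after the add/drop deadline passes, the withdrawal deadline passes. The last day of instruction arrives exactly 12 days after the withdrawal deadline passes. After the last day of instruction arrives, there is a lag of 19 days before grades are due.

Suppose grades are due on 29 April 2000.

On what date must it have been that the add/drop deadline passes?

Grades are due: Apr 29, 2000.
The last day of instruction arrives: Apr 29, 2000 − 19 days = Apr 10, 2000.
The withdrawal deadline passes: Apr 10, 2000 − 12 days = Mar 29, 2000.
The add/drop deadline passes: Mar 29, 2000 − 54 days = Feb 4, 2000.

4 February 2000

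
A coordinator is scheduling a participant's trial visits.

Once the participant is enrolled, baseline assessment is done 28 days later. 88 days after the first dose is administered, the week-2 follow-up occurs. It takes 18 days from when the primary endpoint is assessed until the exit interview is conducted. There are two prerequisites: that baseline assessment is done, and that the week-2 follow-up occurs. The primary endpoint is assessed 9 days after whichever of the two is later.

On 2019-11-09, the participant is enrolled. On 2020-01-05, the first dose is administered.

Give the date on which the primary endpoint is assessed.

2020-04-11

The participant is enrolled: Nov 9, 2019.
Baseline assessment is done: Nov 9, 2019 + 28 days = Dec 7, 2019.
The first dose is administered: Jan 5, 2020.
The week-2 follow-up occurs: Jan 5, 2020 + 88 days = Apr 2, 2020.
Both prerequisites met — baseline assessment is done (Dec 7, 2019), the week-2 follow-up occurs (Apr 2, 2020); the later is Apr 2, 2020.
The primary endpoint is assessed: Apr 2, 2020 + 9 days = Apr 11, 2020.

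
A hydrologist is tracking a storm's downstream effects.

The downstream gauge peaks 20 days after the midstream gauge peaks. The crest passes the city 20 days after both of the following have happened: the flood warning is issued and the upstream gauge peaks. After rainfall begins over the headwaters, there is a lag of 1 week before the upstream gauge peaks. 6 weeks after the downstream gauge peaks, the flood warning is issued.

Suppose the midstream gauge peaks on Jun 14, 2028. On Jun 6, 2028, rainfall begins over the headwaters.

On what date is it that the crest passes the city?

Sep 4, 2028

The midstream gauge peaks: Jun 14, 2028.
The downstream gauge peaks: Jun 14, 2028 + 20 days = Jul 4, 2028.
The flood warning is issued: Jul 4, 2028 + 6 weeks = Aug 15, 2028.
Rainfall begins over the headwaters: Jun 6, 2028.
The upstream gauge peaks: Jun 6, 2028 + 1 week = Jun 13, 2028.
Both prerequisites met — the flood warning is issued (Aug 15, 2028), the upstream gauge peaks (Jun 13, 2028); the later is Aug 15, 2028.
The crest passes the city: Aug 15, 2028 + 20 days = Sep 4, 2028.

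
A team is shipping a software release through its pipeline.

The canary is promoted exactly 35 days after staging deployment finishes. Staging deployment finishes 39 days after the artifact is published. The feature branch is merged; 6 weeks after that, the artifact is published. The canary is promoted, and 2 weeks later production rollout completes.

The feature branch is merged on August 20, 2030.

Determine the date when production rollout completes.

The feature branch is merged: Aug 20, 2030.
The artifact is published: Aug 20, 2030 + 6 weeks = Oct 1, 2030.
Staging deployment finishes: Oct 1, 2030 + 39 days = Nov 9, 2030.
The canary is promoted: Nov 9, 2030 + 35 days = Dec 14, 2030.
Production rollout completes: Dec 14, 2030 + 2 weeks = Dec 28, 2030.

December 28, 2030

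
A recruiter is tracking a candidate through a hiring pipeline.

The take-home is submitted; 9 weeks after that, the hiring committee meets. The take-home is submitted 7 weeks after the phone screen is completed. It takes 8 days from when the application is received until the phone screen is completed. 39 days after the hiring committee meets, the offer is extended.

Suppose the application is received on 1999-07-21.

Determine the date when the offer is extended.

1999-12-27

The application is received: Jul 21, 1999.
The phone screen is completed: Jul 21, 1999 + 8 days = Jul 29, 1999.
The take-home is submitted: Jul 29, 1999 + 7 weeks = Sep 16, 1999.
The hiring committee meets: Sep 16, 1999 + 9 weeks = Nov 18, 1999.
The offer is extended: Nov 18, 1999 + 39 days = Dec 27, 1999.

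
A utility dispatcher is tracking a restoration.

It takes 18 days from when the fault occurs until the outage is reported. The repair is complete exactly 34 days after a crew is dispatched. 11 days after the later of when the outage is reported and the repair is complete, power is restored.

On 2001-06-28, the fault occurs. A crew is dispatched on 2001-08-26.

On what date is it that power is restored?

2001-10-10

The fault occurs: Jun 28, 2001.
The outage is reported: Jun 28, 2001 + 18 days = Jul 16, 2001.
A crew is dispatched: Aug 26, 2001.
The repair is complete: Aug 26, 2001 + 34 days = Sep 29, 2001.
Both prerequisites met — the outage is reported (Jul 16, 2001), the repair is complete (Sep 29, 2001); the later is Sep 29, 2001.
Power is restored: Sep 29, 2001 + 11 days = Oct 10, 2001.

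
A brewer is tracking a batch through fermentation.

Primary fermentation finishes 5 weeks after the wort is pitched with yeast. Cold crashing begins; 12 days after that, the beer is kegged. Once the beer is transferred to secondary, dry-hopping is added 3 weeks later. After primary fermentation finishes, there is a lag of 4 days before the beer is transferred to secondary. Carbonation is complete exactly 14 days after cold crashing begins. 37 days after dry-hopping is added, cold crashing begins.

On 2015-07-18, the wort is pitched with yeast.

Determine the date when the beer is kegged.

2015-11-04

The wort is pitched with yeast: Jul 18, 2015.
Primary fermentation finishes: Jul 18, 2015 + 5 weeks = Aug 22, 2015.
The beer is transferred to secondary: Aug 22, 2015 + 4 days = Aug 26, 2015.
Dry-hopping is added: Aug 26, 2015 + 3 weeks = Sep 16, 2015.
Cold crashing begins: Sep 16, 2015 + 37 days = Oct 23, 2015.
The beer is kegged: Oct 23, 2015 + 12 days = Nov 4, 2015.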